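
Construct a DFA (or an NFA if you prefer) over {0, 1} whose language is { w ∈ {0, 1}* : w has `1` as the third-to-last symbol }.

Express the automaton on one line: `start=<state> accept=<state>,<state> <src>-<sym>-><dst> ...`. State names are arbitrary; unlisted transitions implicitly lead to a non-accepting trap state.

start=S0 accept=S11,S12,S13,S14 S0-0->S1 S0-1->S2 S1-0->S3 S1-1->S4 S2-0->S5 S2-1->S6 S3-0->S7 S3-1->S8 S4-0->S9 S4-1->S10 S5-0->S11 S5-1->S12 S6-0->S13 S6-1->S14 S7-0->S7 S7-1->S8 S8-0->S9 S8-1->S10 S9-0->S11 S9-1->S12 S10-0->S13 S10-1->S14 S11-0->S7 S11-1->S8 S12-0->S9 S12-1->S10 S13-0->S11 S13-1->S12 S14-0->S13 S14-1->S14

Because acceptance depends on a position counted from the end, the machine has to buffer the most recent 3 symbols. Make each state the string of the last up-to-3 symbols read; on input `x` shift the window left and append `x`. Accept when the buffered window has length 3 and begins with `1`.
          0    1  
>  S0     S1   S2 
   S1     S3   S4 
   S2     S5   S6 
   S3     S7   S8 
   S4     S9  S10 
   S5    S11  S12 
   S6    S13  S14 
   S7     S7   S8 
   S8     S9  S10 
   S9    S11  S12 
   S10   S13  S14 
 * S11    S7   S8 
 * S12    S9  S10 
 * S13   S11  S12 
 * S14   S13  S14 
(> = start, * = accepting)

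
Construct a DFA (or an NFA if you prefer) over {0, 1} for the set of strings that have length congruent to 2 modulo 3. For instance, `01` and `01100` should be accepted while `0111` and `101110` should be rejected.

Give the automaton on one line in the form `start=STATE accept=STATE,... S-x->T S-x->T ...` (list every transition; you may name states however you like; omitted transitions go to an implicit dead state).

Count input length modulo 3: every symbol advances one step around the cycle q0 → q1 → q2 → q0. Accept at q2.
A 3-state machine:
        0   1  
>  q0   q1  q1 
   q1   q2  q2 
 * q2   q0  q0 
(> = start, * = accepting)

start=q0 accept=q2 q0-0->q1 q0-1->q1 q1-0->q2 q1-1->q2 q2-0->q0 q2-1->q0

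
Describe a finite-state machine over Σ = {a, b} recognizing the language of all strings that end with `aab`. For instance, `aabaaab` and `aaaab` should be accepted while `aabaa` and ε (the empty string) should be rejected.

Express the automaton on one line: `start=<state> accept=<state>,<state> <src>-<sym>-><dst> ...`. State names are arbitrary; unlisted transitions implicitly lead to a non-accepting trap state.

start=S0 accept=S3 S0-a->S1 S0-b->S0 S1-a->S2 S1-b->S0 S2-a->S2 S2-b->S3 S3-a->S1 S3-b->S0

Remember how much of `aab` the current input suffix matches. State S0 means no match yet; S1 means the last symbol is `a`; S2 means the last 2 symbols are `aa`; S3 means the last 3 symbols are `aab`. Only S3 accepts. On a mismatch, fall back to the longest proper suffix that is still a prefix of `aab`.
With 4 states:
        a   b  
>  S0   S1  S0 
   S1   S2  S0 
   S2   S2  S3 
 * S3   S1  S0 
(> = start, * = accepting)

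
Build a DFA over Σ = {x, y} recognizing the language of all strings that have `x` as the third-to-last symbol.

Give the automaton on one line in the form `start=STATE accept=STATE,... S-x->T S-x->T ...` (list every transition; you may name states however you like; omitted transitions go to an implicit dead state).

start=S0 accept=S7,S8,S9,S10 S0-x->S1 S0-y->S2 S1-x->S3 S1-y->S4 S2-x->S5 S2-y->S6 S3-x->S7 S3-y->S8 S4-x->S9 S4-y->S10 S5-x->S11 S5-y->S12 S6-x->S13 S6-y->S14 S7-x->S7 S7-y->S8 S8-x->S9 S8-y->S10 S9-x->S11 S9-y->S12 S10-x->S13 S10-y->S14 S11-x->S7 S11-y->S8 S12-x->S9 S12-y->S10 S13-x->S11 S13-y->S12 S14-x->S13 S14-y->S14

A DFA must remember the last 3 symbols (since which symbol is third-to-last isn't known until the input ends). Use one state per possible window of the last ≤3 symbols; accept from those whose window starts with `x`.
A 15-state machine:
          x    y  
>  S0     S1   S2 
   S1     S3   S4 
   S2     S5   S6 
   S3     S7   S8 
   S4     S9  S10 
   S5    S11  S12 
   S6    S13  S14 
 * S7     S7   S8 
 * S8     S9  S10 
 * S9    S11  S12 
 * S10   S13  S14 
   S11    S7   S8 
   S12    S9  S10 
   S13   S11  S12 
   S14   S13  S14 
(> = start, * = accepting)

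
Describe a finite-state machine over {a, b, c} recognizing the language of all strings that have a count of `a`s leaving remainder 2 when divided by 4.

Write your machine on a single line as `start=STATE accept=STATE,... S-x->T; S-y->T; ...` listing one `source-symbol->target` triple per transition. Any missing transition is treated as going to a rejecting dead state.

start=s0; accept=s2; s0-a->s1; s0-b->s0; s0-c->s0; s1-a->s2; s1-b->s1; s1-c->s1; s2-a->s3; s2-b->s2; s2-c->s2; s3-a->s0; s3-b->s3; s3-c->s3

Keep the running count of `a`s modulo 4: each `a` advances along the cycle s0 → s1 → s2 → s3 → s0 while other symbols loop. Accept at s2.
        a   b   c  
>  s0   s1  s0  s0 
   s1   s2  s1  s1 
 * s2   s3  s2  s2 
   s3   s0  s3  s3 
(> = start, * = accepting)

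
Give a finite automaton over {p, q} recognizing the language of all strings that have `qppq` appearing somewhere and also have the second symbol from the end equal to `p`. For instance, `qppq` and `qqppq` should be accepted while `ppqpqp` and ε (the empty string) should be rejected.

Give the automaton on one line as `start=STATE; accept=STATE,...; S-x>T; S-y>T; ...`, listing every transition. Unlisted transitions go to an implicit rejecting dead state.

Handle the two conditions separately and then intersect. The first has 5 states tracking whether and how much of `qppq` has been seen; the second has 7 states tracking the last 2 symbols read. A product state is a pair (one from each), accepting exactly when both do.
A 12-state machine:
       p  q 
>  A   B  C 
   B   D  E 
   C   F  G 
   D   D  E 
   E   F  G 
   F   H  E 
   G   F  G 
   H   D  I 
 * I   J  K 
   J   L  I 
   K   J  K 
 * L   L  I 
(> = start, * = accepting)

start=A; accept=I,L; A-p>B; A-q>C; B-p>D; B-q>E; C-p>F; C-q>G; D-p>D; D-q>E; E-p>F; E-q>G; F-p>H; F-q>E; G-p>F; G-q>G; H-p>D; H-q>I; I-p>J; I-q>K; J-p>L; J-q>I; K-p>J; K-q>K; L-p>L; L-q>I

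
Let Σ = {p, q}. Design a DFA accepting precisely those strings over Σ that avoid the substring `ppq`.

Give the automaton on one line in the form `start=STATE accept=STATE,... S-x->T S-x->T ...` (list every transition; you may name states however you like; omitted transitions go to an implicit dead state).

start=S0 accept=S0,S1,S2 S0-p->S1 S0-q->S0 S1-p->S2 S1-q->S0 S2-p->S2 S2-q->S3 S3-p->S3 S3-q->S3

Track partial matches of the forbidden pattern `ppq`. State S3 is a dead state reached once `ppq` has occurred; every other state accepts. S0 means no part of `ppq` is currently matched.
A 4-state machine:
        p   q  
>* S0   S1  S0 
 * S1   S2  S0 
 * S2   S2  S3 
   S3   S3  S3 
(> = start, * = accepting)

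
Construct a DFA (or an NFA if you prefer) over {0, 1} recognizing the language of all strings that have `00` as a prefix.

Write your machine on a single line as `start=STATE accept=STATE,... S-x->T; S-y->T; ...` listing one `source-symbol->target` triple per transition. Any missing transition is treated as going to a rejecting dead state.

Check the first 2 symbols one by one: A through B record how many have matched `00` so far; any wrong symbol goes to the dead state D. After all 2 match we enter the accepting sink C.
A 4-state machine:
       0  1 
>  A   B  D 
   B   C  D 
 * C   C  C 
   D   D  D 
(> = start, * = accepting)

start=A; accept=C; A-0->B; A-1->D; B-0->C; B-1->D; C-0->C; C-1->C; D-0->D; D-1->D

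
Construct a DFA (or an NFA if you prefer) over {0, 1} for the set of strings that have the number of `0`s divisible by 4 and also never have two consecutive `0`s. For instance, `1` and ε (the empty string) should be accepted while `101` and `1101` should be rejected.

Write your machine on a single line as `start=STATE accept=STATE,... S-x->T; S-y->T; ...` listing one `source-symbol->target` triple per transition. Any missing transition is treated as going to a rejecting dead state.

Build one automaton per condition and run them in lockstep. The first has 4 states tracking the count of `0`s modulo 4; the second has 3 states tracking partial matches of the forbidden pattern `00`. A product state is a pair (one from each), accepting exactly when both do. Equivalent product states are then merged.
A 9-state machine:
        0   1  
>* s0   s1  s0 
   s1   s2  s3 
   s2   s2  s2 
   s3   s4  s3 
   s4   s2  s5 
   s5   s6  s5 
   s6   s2  s7 
   s7   s8  s7 
 * s8   s2  s0 
(> = start, * = accepting)

start=s0; accept=s0,s8; s0-0->s1; s0-1->s0; s1-0->s2; s1-1->s3; s2-0->s2; s2-1->s2; s3-0->s4; s3-1->s3; s4-0->s2; s4-1->s5; s5-0->s6; s5-1->s5; s6-0->s2; s6-1->s7; s7-0->s8; s7-1->s7; s8-0->s2; s8-1->s0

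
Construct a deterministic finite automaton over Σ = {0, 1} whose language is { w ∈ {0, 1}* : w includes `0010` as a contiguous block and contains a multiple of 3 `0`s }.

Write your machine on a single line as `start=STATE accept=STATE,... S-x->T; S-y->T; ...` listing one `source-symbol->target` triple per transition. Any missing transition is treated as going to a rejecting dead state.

start=q0; accept=q9; q0-0->q1; q0-1->q0; q1-0->q2; q1-1->q3; q2-0->q4; q2-1->q5; q3-0->q6; q3-1->q3; q4-0->q7; q4-1->q8; q5-0->q9; q5-1->q10; q6-0->q4; q6-1->q10; q7-0->q2; q7-1->q11; q8-0->q12; q8-1->q0; q9-0->q12; q9-1->q9; q10-0->q13; q10-1->q10; q11-0->q14; q11-1->q3; q12-0->q14; q12-1->q12; q13-0->q7; q13-1->q0; q14-0->q9; q14-1->q14

Run two small machines in parallel and take their product. The first has 5 states tracking whether and how much of `0010` has been seen; the second has 3 states tracking the count of `0`s modulo 3. A product state is a pair (one from each), accepting exactly when both do.
          0    1  
>  q0     q1   q0 
   q1     q2   q3 
   q2     q4   q5 
   q3     q6   q3 
   q4     q7   q8 
   q5     q9  q10 
   q6     q4  q10 
   q7     q2  q11 
   q8    q12   q0 
 * q9    q12   q9 
   q10   q13  q10 
   q11   q14   q3 
   q12   q14  q12 
   q13    q7   q0 
   q14    q9  q14 
(> = start, * = accepting)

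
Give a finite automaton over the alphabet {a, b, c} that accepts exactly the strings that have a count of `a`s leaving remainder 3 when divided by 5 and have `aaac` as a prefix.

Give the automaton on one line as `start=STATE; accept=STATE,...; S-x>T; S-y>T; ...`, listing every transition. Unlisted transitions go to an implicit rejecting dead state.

start=s0; accept=s9; s0-a>s1; s0-b>s2; s0-c>s2; s1-a>s3; s1-b>s4; s1-c>s4; s2-a>s4; s2-b>s2; s2-c>s2; s3-a>s5; s3-b>s6; s3-c>s6; s4-a>s6; s4-b>s4; s4-c>s4; s5-a>s7; s5-b>s8; s5-c>s9; s6-a>s8; s6-b>s6; s6-c>s6; s7-a>s2; s7-b>s7; s7-c>s7; s8-a>s7; s8-b>s8; s8-c>s8; s9-a>s10; s9-b>s9; s9-c>s9; s10-a>s11; s10-b>s10; s10-c>s10; s11-a>s12; s11-b>s11; s11-c>s11; s12-a>s13; s12-b>s12; s12-c>s12; s13-a>s9; s13-b>s13; s13-c>s13

Build one automaton per condition and run them in lockstep. The first has 5 states tracking the count of `a`s modulo 5; the second has 6 states tracking whether the input so far still matches the prefix `aaac`. A product state is a pair (one from each), accepting exactly when both do.
With 14 states:
          a    b    c  
>  s0     s1   s2   s2 
   s1     s3   s4   s4 
   s2     s4   s2   s2 
   s3     s5   s6   s6 
   s4     s6   s4   s4 
   s5     s7   s8   s9 
   s6     s8   s6   s6 
   s7     s2   s7   s7 
   s8     s7   s8   s8 
 * s9    s10   s9   s9 
   s10   s11  s10  s10 
   s11   s12  s11  s11 
   s12   s13  s12  s12 
   s13    s9  s13  s13 
(> = start, * = accepting)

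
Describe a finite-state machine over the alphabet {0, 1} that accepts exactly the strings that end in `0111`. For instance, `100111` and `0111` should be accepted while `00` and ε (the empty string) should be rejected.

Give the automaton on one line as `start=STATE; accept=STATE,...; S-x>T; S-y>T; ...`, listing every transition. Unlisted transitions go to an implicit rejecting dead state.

Remember how much of `0111` the current input suffix matches. State q0 means no match yet; q1 means the last symbol is `0`; q2 means the last 2 symbols are `01`; q3 means the last 3 symbols are `011`; q4 means the last 4 symbols are `0111`. Only q4 accepts. On a mismatch, fall back to the longest proper suffix that is still a prefix of `0111`.
5 states suffice.
        0   1  
>  q0   q1  q0 
   q1   q1  q2 
   q2   q1  q3 
   q3   q1  q4 
 * q4   q1  q0 
(> = start, * = accepting)

start=q0; accept=q4; q0-0>q1; q0-1>q0; q1-0>q1; q1-1>q2; q2-0>q1; q2-1>q3; q3-0>q1; q3-1>q4; q4-0>q1; q4-1>q0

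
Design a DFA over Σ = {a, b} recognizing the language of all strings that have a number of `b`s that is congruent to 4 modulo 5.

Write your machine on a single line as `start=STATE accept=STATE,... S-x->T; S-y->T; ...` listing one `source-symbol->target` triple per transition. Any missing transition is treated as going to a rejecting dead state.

Keep the running count of `b`s modulo 5: each `b` advances along the cycle S0 → S1 → S2 → S3 → S4 → S0 while other symbols loop. Accept at S4.
        a   b  
>  S0   S0  S1 
   S1   S1  S2 
   S2   S2  S3 
   S3   S3  S4 
 * S4   S4  S0 
(> = start, * = accepting)

start=S0; accept=S4; S0-a->S0; S0-b->S1; S1-a->S1; S1-b->S2; S2-a->S2; S2-b->S3; S3-a->S3; S3-b->S4; S4-a->S4; S4-b->S0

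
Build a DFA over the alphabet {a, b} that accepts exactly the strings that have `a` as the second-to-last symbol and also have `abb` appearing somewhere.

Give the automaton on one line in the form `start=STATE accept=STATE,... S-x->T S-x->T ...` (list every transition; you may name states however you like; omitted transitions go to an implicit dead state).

Handle the two conditions separately and then intersect. One (7 states) tracks the last 2 symbols read; the other (4 states) tracks whether and how much of `abb` has been seen. Each combined state is a pair, one component from each; accept when both components accept.
An 11-state machine:
          a    b  
>  S0     S1   S2 
   S1     S3   S4 
   S2     S5   S6 
   S3     S3   S4 
   S4     S5   S7 
   S5     S3   S4 
   S6     S5   S6 
   S7     S8   S7 
   S8     S9  S10 
 * S9     S9  S10 
 * S10    S8   S7 
(> = start, * = accepting)

start=S0 accept=S9,S10 S0-a->S1 S0-b->S2 S1-a->S3 S1-b->S4 S2-a->S5 S2-b->S6 S3-a->S3 S3-b->S4 S4-a->S5 S4-b->S7 S5-a->S3 S5-b->S4 S6-a->S5 S6-b->S6 S7-a->S8 S7-b->S7 S8-a->S9 S8-b->S10 S9-a->S9 S9-b->S10 S10-a->S8 S10-b->S7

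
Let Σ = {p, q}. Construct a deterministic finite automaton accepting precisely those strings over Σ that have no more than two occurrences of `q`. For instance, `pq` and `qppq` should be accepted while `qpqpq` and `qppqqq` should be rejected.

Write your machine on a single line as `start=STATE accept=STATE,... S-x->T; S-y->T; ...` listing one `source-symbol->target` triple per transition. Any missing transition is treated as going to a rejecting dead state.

start=A; accept=A,B,C; A-p->A; A-q->B; B-p->B; B-q->C; C-p->C; C-q->D; D-p->D; D-q->D

Only the number of `q`s matters, and only up to 3. Make a chain A → B → C → D advanced by each `q` (with D absorbing); every other symbol self-loops. The accepting set is {A, B, C}.
With 4 states:
       p  q 
>* A   A  B 
 * B   B  C 
 * C   C  D 
   D   D  D 
(> = start, * = accepting)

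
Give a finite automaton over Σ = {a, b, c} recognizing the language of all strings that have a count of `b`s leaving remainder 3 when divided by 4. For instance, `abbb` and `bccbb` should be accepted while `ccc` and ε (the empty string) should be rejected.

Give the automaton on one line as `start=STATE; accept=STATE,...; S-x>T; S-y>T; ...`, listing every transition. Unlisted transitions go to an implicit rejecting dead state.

The only thing that matters is how many `b`s have appeared, reduced mod 4. Use one state per residue: s0 for 0, …, s3 for 3. Reading `b` moves to the next residue; anything else stays put. s3 is accepting.
With 4 states:
        a   b   c  
>  s0   s0  s1  s0 
   s1   s1  s2  s1 
   s2   s2  s3  s2 
 * s3   s3  s0  s3 
(> = start, * = accepting)

start=s0; accept=s3; s0-a>s0; s0-b>s1; s0-c>s0; s1-a>s1; s1-b>s2; s1-c>s1; s2-a>s2; s2-b>s3; s2-c>s2; s3-a>s3; s3-b>s0; s3-c>s3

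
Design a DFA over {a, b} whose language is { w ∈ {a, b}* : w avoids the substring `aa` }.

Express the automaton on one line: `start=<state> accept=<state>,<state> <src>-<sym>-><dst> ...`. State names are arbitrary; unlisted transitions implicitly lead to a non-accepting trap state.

This is the complement of 'contains `aa`'. Use the same substring-matching states — q0 through q2 holding how much of `aa` has just been matched — but flip the accepting set: everything except the trap q2 accepts.
        a   b  
>* q0   q1  q0 
 * q1   q2  q0 
   q2   q2  q2 
(> = start, * = accepting)

start=q0 accept=q0,q1 q0-a->q1 q0-b->q0 q1-a->q2 q1-b->q0 q2-a->q2 q2-b->q2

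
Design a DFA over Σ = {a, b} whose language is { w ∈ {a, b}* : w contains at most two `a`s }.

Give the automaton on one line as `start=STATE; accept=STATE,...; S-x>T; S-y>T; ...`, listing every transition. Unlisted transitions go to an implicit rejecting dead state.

Only the number of `a`s matters, and only up to 3. Make a chain S0 → S1 → S2 → S3 advanced by each `a` (with S3 absorbing); every other symbol self-loops. The accepting set is {S0, S1, S2}.
        a   b  
>* S0   S1  S0 
 * S1   S2  S1 
 * S2   S3  S2 
   S3   S3  S3 
(> = start, * = accepting)

start=S0; accept=S0,S1,S2; S0-a>S1; S0-b>S0; S1-a>S2; S1-b>S1; S2-a>S3; S2-b>S2; S3-a>S3; S3-b>S3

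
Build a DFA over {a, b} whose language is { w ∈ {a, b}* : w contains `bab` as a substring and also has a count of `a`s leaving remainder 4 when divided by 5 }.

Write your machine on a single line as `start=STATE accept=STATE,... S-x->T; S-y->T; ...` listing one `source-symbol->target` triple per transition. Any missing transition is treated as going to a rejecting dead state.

Run two small machines in parallel and take their product. One (4 states) tracks whether and how much of `bab` has been seen; the other (5 states) tracks the count of `a`s modulo 5. Each combined state is a pair, one component from each; accept when both components accept.
With 20 states:
          a    b  
>  S0     S1   S2 
   S1     S3   S4 
   S2     S5   S2 
   S3     S6   S7 
   S4     S8   S4 
   S5     S3   S9 
   S6    S10  S11 
   S7    S12   S7 
   S8     S6  S13 
   S9    S13   S9 
   S10    S0  S14 
   S11   S15  S11 
   S12   S10  S16 
   S13   S16  S13 
   S14   S17  S14 
   S15    S0  S18 
   S16   S18  S16 
   S17    S1  S19 
 * S18   S19  S18 
   S19    S9  S19 
(> = start, * = accepting)

start=S0; accept=S18; S0-a->S1; S0-b->S2; S1-a->S3; S1-b->S4; S2-a->S5; S2-b->S2; S3-a->S6; S3-b->S7; S4-a->S8; S4-b->S4; S5-a->S3; S5-b->S9; S6-a->S10; S6-b->S11; S7-a->S12; S7-b->S7; S8-a->S6; S8-b->S13; S9-a->S13; S9-b->S9; S10-a->S0; S10-b->S14; S11-a->S15; S11-b->S11; S12-a->S10; S12-b->S16; S13-a->S16; S13-b->S13; S14-a->S17; S14-b->S14; S15-a->S0; S15-b->S18; S16-a->S18; S16-b->S16; S17-a->S1; S17-b->S19; S18-a->S19; S18-b->S18; S19-a->S9; S19-b->S19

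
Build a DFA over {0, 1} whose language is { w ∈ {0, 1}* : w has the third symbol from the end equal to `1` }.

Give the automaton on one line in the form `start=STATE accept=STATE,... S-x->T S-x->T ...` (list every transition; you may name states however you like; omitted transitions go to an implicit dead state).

start=s0 accept=s11,s12,s13,s14 s0-0->s1 s0-1->s2 s1-0->s3 s1-1->s4 s2-0->s5 s2-1->s6 s3-0->s7 s3-1->s8 s4-0->s9 s4-1->s10 s5-0->s11 s5-1->s12 s6-0->s13 s6-1->s14 s7-0->s7 s7-1->s8 s8-0->s9 s8-1->s10 s9-0->s11 s9-1->s12 s10-0->s13 s10-1->s14 s11-0->s7 s11-1->s8 s12-0->s9 s12-1->s10 s13-0->s11 s13-1->s12 s14-0->s13 s14-1->s14

A DFA must remember the last 3 symbols (since which symbol is third-to-last isn't known until the input ends). Use one state per possible window of the last ≤3 symbols; accept from those whose window starts with `1`.
A 15-state machine:
          0    1  
>  s0     s1   s2 
   s1     s3   s4 
   s2     s5   s6 
   s3     s7   s8 
   s4     s9  s10 
   s5    s11  s12 
   s6    s13  s14 
   s7     s7   s8 
   s8     s9  s10 
   s9    s11  s12 
   s10   s13  s14 
 * s11    s7   s8 
 * s12    s9  s10 
 * s13   s11  s12 
 * s14   s13  s14 
(> = start, * = accepting)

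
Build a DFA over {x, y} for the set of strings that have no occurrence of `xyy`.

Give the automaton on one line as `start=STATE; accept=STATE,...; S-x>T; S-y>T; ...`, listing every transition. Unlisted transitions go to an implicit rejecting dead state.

start=q0; accept=q0,q1,q2; q0-x>q1; q0-y>q0; q1-x>q1; q1-y>q2; q2-x>q1; q2-y>q3; q3-x>q3; q3-y>q3

Track partial matches of the forbidden pattern `xyy`. State q3 is a dead state reached once `xyy` has occurred; every other state accepts. q0 means no part of `xyy` is currently matched.
With 4 states:
        x   y  
>* q0   q1  q0 
 * q1   q1  q2 
 * q2   q1  q3 
   q3   q3  q3 
(> = start, * = accepting)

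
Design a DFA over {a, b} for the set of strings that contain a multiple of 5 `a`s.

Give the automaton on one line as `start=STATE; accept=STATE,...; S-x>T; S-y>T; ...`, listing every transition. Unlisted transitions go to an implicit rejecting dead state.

Keep the running count of `a`s modulo 5: each `a` advances along the cycle S0 → S1 → S2 → S3 → S4 → S0 while other symbols loop. Accept at S0.
A 5-state machine:
        a   b  
>* S0   S1  S0 
   S1   S2  S1 
   S2   S3  S2 
   S3   S4  S3 
   S4   S0  S4 
(> = start, * = accepting)

start=S0; accept=S0; S0-a>S1; S0-b>S0; S1-a>S2; S1-b>S1; S2-a>S3; S2-b>S2; S3-a>S4; S3-b>S3; S4-a>S0; S4-b>S4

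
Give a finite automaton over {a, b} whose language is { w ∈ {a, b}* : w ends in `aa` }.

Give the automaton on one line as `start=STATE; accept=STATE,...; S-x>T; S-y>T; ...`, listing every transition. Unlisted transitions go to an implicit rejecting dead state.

start=s0; accept=s2; s0-a>s1; s0-b>s0; s1-a>s2; s1-b>s0; s2-a>s2; s2-b>s0

Remember how much of `aa` the current input suffix matches. State s0 means no match yet; s1 means the last symbol is `a`; s2 means the last 2 symbols are `aa`. Only s2 accepts. On a mismatch, fall back to the longest proper suffix that is still a prefix of `aa`.
With 3 states:
        a   b  
>  s0   s1  s0 
   s1   s2  s0 
 * s2   s2  s0 
(> = start, * = accepting)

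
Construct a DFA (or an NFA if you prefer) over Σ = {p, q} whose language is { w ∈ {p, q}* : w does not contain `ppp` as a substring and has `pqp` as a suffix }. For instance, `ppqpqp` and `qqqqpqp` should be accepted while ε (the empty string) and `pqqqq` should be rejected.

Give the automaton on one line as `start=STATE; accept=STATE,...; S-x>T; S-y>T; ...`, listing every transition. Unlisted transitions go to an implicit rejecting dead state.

Handle the two conditions separately and then intersect. The first has 4 states tracking partial matches of the forbidden pattern `ppp`; the second has 4 states tracking how much of the suffix `pqp` has currently been matched. A product state is a pair (one from each), accepting exactly when both do. After merging equivalent states the machine shrinks.
With 6 states:
        p   q  
>  S0   S1  S0 
   S1   S2  S3 
   S2   S4  S3 
   S3   S5  S0 
   S4   S4  S4 
 * S5   S2  S3 
(> = start, * = accepting)

start=S0; accept=S5; S0-p>S1; S0-q>S0; S1-p>S2; S1-q>S3; S2-p>S4; S2-q>S3; S3-p>S5; S3-q>S0; S4-p>S4; S4-q>S4; S5-p>S2; S5-q>S3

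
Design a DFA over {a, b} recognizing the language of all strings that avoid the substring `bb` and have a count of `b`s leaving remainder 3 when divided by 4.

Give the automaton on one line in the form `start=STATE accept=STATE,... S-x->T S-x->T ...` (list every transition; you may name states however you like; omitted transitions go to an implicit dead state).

Handle the two conditions separately and then intersect. One (3 states) tracks partial matches of the forbidden pattern `bb`; the other (4 states) tracks the count of `b`s modulo 4. Each combined state is a pair, one component from each; accept when both components accept. Equivalent product states are then merged.
        a   b  
>  S0   S0  S1 
   S1   S2  S3 
   S2   S2  S4 
   S3   S3  S3 
   S4   S5  S3 
   S5   S5  S6 
 * S6   S7  S3 
 * S7   S7  S8 
   S8   S0  S3 
(> = start, * = accepting)

start=S0 accept=S6,S7 S0-a->S0 S0-b->S1 S1-a->S2 S1-b->S3 S2-a->S2 S2-b->S4 S3-a->S3 S3-b->S3 S4-a->S5 S4-b->S3 S5-a->S5 S5-b->S6 S6-a->S7 S6-b->S3 S7-a->S7 S7-b->S8 S8-a->S0 S8-b->S3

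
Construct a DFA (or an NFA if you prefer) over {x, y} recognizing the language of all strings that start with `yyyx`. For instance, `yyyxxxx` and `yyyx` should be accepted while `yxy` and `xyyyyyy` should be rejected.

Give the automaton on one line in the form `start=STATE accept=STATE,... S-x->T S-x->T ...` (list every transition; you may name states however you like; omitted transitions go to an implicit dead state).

start=q0 accept=q4 q0-x->q5 q0-y->q1 q1-x->q5 q1-y->q2 q2-x->q5 q2-y->q3 q3-x->q4 q3-y->q5 q4-x->q4 q4-y->q4 q5-x->q5 q5-y->q5

Walk along `yyyx` while the input agrees: from q0 take `y` to q1, and so on. Any deviation drops to the rejecting sink q5. Once q4 is reached the prefix is confirmed and every continuation is accepted.
A 6-state machine:
        x   y  
>  q0   q5  q1 
   q1   q5  q2 
   q2   q5  q3 
   q3   q4  q5 
 * q4   q4  q4 
   q5   q5  q5 
(> = start, * = accepting)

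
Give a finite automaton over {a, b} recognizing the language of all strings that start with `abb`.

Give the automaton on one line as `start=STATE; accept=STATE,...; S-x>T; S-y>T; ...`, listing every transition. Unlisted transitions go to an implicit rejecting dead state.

Walk along `abb` while the input agrees: from q0 take `a` to q1, and so on. Any deviation drops to the rejecting sink q4. Once q3 is reached the prefix is confirmed and every continuation is accepted.
With 5 states:
        a   b  
>  q0   q1  q4 
   q1   q4  q2 
   q2   q4  q3 
 * q3   q3  q3 
   q4   q4  q4 
(> = start, * = accepting)

start=q0; accept=q3; q0-a>q1; q0-b>q4; q1-a>q4; q1-b>q2; q2-a>q4; q2-b>q3; q3-a>q3; q3-b>q3; q4-a>q4; q4-b>q4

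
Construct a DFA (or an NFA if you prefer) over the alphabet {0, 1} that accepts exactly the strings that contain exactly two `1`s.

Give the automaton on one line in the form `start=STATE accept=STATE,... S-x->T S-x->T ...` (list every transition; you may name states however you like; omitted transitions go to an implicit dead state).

Only the number of `1`s matters, and only up to 3. Make a chain A → B → C → D advanced by each `1` (with D absorbing); every other symbol self-loops. The accepting set is {C}.
A 4-state machine:
       0  1 
>  A   A  B 
   B   B  C 
 * C   C  D 
   D   D  D 
(> = start, * = accepting)

start=A accept=C A-0->A A-1->B B-0->B B-1->C C-0->C C-1->D D-0->D D-1->D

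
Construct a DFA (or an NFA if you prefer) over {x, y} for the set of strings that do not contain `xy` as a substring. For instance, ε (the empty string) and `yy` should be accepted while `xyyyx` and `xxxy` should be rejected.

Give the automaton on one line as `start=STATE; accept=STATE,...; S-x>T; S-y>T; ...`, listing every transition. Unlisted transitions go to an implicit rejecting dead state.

This is the complement of 'contains `xy`'. Use the same substring-matching states — q0 through q2 holding how much of `xy` has just been matched — but flip the accepting set: everything except the trap q2 accepts.
3 states suffice.
        x   y  
>* q0   q1  q0 
 * q1   q1  q2 
   q2   q2  q2 
(> = start, * = accepting)

start=q0; accept=q0,q1; q0-x>q1; q0-y>q0; q1-x>q1; q1-y>q2; q2-x>q2; q2-y>q2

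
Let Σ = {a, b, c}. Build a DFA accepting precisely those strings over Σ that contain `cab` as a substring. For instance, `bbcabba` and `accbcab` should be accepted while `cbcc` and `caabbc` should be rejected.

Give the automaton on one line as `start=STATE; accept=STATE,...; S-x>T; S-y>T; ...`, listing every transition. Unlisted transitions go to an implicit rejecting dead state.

Track how much of `cab` has been matched so far: state q0 is no progress, q3 is the absorbing accept state reached once `cab` has occurred. Intermediate states record partial matches; on a mismatch, fall back to the longest reusable overlap.
A 4-state machine:
        a   b   c  
>  q0   q0  q0  q1 
   q1   q2  q0  q1 
   q2   q0  q3  q1 
 * q3   q3  q3  q3 
(> = start, * = accepting)

start=q0; accept=q3; q0-a>q0; q0-b>q0; q0-c>q1; q1-a>q2; q1-b>q0; q1-c>q1; q2-a>q0; q2-b>q3; q2-c>q1; q3-a>q3; q3-b>q3; q3-c>q3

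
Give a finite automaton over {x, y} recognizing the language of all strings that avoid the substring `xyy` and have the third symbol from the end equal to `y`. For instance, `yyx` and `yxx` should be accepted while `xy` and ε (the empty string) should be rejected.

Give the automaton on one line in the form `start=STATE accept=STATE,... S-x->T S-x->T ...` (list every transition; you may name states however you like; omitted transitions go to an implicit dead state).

start=s0 accept=s11,s12,s13,s14 s0-x->s1 s0-y->s2 s1-x->s3 s1-y->s4 s2-x->s5 s2-y->s6 s3-x->s7 s3-y->s8 s4-x->s9 s4-y->s10 s5-x->s11 s5-y->s12 s6-x->s13 s6-y->s14 s7-x->s7 s7-y->s8 s8-x->s9 s8-y->s10 s9-x->s11 s9-y->s12 s10-x->s15 s10-y->s16 s11-x->s7 s11-y->s8 s12-x->s9 s12-y->s10 s13-x->s11 s13-y->s12 s14-x->s13 s14-y->s14 s15-x->s17 s15-y->s18 s16-x->s15 s16-y->s16 s17-x->s19 s17-y->s20 s18-x->s21 s18-y->s10 s19-x->s19 s19-y->s20 s20-x->s21 s20-y->s10 s21-x->s17 s21-y->s18

Handle the two conditions separately and then intersect. One (4 states) tracks partial matches of the forbidden pattern `xyy`; the other (15 states) tracks the last 3 symbols read. Each combined state is a pair, one component from each; accept when both components accept.
With 22 states:
          x    y  
>  s0     s1   s2 
   s1     s3   s4 
   s2     s5   s6 
   s3     s7   s8 
   s4     s9  s10 
   s5    s11  s12 
   s6    s13  s14 
   s7     s7   s8 
   s8     s9  s10 
   s9    s11  s12 
   s10   s15  s16 
 * s11    s7   s8 
 * s12    s9  s10 
 * s13   s11  s12 
 * s14   s13  s14 
   s15   s17  s18 
   s16   s15  s16 
   s17   s19  s20 
   s18   s21  s10 
   s19   s19  s20 
   s20   s21  s10 
   s21   s17  s18 
(> = start, * = accepting)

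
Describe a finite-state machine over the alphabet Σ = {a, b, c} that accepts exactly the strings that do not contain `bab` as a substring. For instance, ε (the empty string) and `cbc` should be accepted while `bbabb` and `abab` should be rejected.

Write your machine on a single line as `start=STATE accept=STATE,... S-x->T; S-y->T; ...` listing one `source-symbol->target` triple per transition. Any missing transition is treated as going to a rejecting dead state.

start=q0; accept=q0,q1,q2; q0-a->q0; q0-b->q1; q0-c->q0; q1-a->q2; q1-b->q1; q1-c->q0; q2-a->q0; q2-b->q3; q2-c->q0; q3-a->q3; q3-b->q3; q3-c->q3

This is the complement of 'contains `bab`'. Use the same substring-matching states — q0 through q3 holding how much of `bab` has just been matched — but flip the accepting set: everything except the trap q3 accepts.
        a   b   c  
>* q0   q0  q1  q0 
 * q1   q2  q1  q0 
 * q2   q0  q3  q0 
   q3   q3  q3  q3 
(> = start, * = accepting)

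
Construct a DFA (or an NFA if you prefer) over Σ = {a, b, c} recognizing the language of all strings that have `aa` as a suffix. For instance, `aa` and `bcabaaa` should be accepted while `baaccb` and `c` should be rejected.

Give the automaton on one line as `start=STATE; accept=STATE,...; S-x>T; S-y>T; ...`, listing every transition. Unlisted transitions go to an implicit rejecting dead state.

start=S0; accept=S2; S0-a>S1; S0-b>S0; S0-c>S0; S1-a>S2; S1-b>S0; S1-c>S0; S2-a>S2; S2-b>S0; S2-c>S0

Remember how much of `aa` the current input suffix matches. State S0 means no match yet; S1 means the last symbol is `a`; S2 means the last 2 symbols are `aa`. Only S2 accepts. On a mismatch, fall back to the longest proper suffix that is still a prefix of `aa`.
        a   b   c  
>  S0   S1  S0  S0 
   S1   S2  S0  S0 
 * S2   S2  S0  S0 
(> = start, * = accepting)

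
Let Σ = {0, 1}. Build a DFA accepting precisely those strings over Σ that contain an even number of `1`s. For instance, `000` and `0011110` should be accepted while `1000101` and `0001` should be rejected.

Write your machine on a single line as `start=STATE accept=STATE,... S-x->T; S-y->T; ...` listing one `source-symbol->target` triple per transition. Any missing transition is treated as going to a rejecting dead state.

start=q0; accept=q0; q0-0->q0; q0-1->q1; q1-0->q1; q1-1->q0

The only thing that matters is how many `1`s have appeared, reduced mod 2. Use one state per residue: q0 for 0, …, q1 for 1. Reading `1` moves to the next residue; anything else stays put. q0 is accepting.
2 states suffice.
        0   1  
>* q0   q0  q1 
   q1   q1  q0 
(> = start, * = accepting)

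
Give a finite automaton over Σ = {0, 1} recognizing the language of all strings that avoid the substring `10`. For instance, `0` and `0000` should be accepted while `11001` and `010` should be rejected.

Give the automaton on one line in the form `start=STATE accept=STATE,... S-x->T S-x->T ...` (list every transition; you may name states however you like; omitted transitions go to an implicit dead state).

This is the complement of 'contains `10`'. Use the same substring-matching states — S0 through S2 holding how much of `10` has just been matched — but flip the accepting set: everything except the trap S2 accepts.
A 3-state machine:
        0   1  
>* S0   S0  S1 
 * S1   S2  S1 
   S2   S2  S2 
(> = start, * = accepting)

start=S0 accept=S0,S1 S0-0->S0 S0-1->S1 S1-0->S2 S1-1->S1 S2-0->S2 S2-1->S2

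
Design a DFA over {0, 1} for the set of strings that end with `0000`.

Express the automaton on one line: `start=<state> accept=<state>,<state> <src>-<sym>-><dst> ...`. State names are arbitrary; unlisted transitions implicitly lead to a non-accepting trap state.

Let each state record the length of the longest suffix of the input read so far that is also a prefix of `0000`. S1 means the last symbol is `0`; S2 means the last 2 symbols are `00`; S3 means the last 3 symbols are `000`; S4 means the last 4 symbols are `0000`. Accept only at S4, where the string currently ends in `0000`.
        0   1  
>  S0   S1  S0 
   S1   S2  S0 
   S2   S3  S0 
   S3   S4  S0 
 * S4   S4  S0 
(> = start, * = accepting)

start=S0 accept=S4 S0-0->S1 S0-1->S0 S1-0->S2 S1-1->S0 S2-0->S3 S2-1->S0 S3-0->S4 S3-1->S0 S4-0->S4 S4-1->S0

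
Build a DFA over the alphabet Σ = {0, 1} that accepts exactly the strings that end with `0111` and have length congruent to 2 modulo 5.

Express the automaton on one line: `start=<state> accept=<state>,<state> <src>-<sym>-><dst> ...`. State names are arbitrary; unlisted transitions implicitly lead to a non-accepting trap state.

Run two small machines in parallel and take their product. One (5 states) tracks how much of the suffix `0111` has currently been matched; the other (5 states) tracks the input length modulo 5. Each combined state is a pair, one component from each; accept when both components accept. After merging equivalent states the machine shrinks.
A 9-state machine:
        0   1  
>  s0   s1  s1 
   s1   s2  s2 
   s2   s3  s3 
   s3   s4  s5 
   s4   s0  s6 
   s5   s0  s0 
   s6   s1  s7 
   s7   s2  s8 
 * s8   s3  s3 
(> = start, * = accepting)

start=s0 accept=s8 s0-0->s1 s0-1->s1 s1-0->s2 s1-1->s2 s2-0->s3 s2-1->s3 s3-0->s4 s3-1->s5 s4-0->s0 s4-1->s6 s5-0->s0 s5-1->s0 s6-0->s1 s6-1->s7 s7-0->s2 s7-1->s8 s8-0->s3 s8-1->s3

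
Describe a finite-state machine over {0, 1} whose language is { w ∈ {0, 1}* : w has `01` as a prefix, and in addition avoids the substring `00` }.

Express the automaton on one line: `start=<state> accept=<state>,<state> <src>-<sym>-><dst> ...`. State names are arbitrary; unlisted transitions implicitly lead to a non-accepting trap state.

start=q0 accept=q4,q6 q0-0->q1 q0-1->q2 q1-0->q3 q1-1->q4 q2-0->q5 q2-1->q2 q3-0->q3 q3-1->q3 q4-0->q6 q4-1->q4 q5-0->q3 q5-1->q2 q6-0->q7 q6-1->q4 q7-0->q7 q7-1->q7

Handle the two conditions separately and then intersect. The first has 4 states tracking whether the input so far still matches the prefix `01`; the second has 3 states tracking partial matches of the forbidden pattern `00`. A product state is a pair (one from each), accepting exactly when both do.
        0   1  
>  q0   q1  q2 
   q1   q3  q4 
   q2   q5  q2 
   q3   q3  q3 
 * q4   q6  q4 
   q5   q3  q2 
 * q6   q7  q4 
   q7   q7  q7 
(> = start, * = accepting)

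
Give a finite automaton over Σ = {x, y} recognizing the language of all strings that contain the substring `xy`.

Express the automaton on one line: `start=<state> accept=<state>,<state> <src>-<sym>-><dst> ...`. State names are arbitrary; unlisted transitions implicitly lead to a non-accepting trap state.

Track how much of `xy` has been matched so far: state q0 is no progress, q2 is the absorbing accept state reached once `xy` has occurred. Intermediate states record partial matches; on a mismatch, fall back to the longest reusable overlap.
A 3-state machine:
        x   y  
>  q0   q1  q0 
   q1   q1  q2 
 * q2   q2  q2 
(> = start, * = accepting)

start=q0 accept=q2 q0-x->q1 q0-y->q0 q1-x->q1 q1-y->q2 q2-x->q2 q2-y->q2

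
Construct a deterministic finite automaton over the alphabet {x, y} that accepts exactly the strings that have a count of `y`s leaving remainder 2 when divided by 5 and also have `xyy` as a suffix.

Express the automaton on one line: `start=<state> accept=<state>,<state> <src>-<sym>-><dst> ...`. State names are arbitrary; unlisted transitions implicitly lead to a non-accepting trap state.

Build one automaton per condition and run them in lockstep. One (5 states) tracks the count of `y`s modulo 5; the other (4 states) tracks how much of the suffix `xyy` has currently been matched. Each combined state is a pair, one component from each; accept when both components accept.
A 20-state machine:
          x    y  
>  q0     q1   q2 
   q1     q1   q3 
   q2     q4   q5 
   q3     q4   q6 
   q4     q4   q7 
   q5     q8   q9 
 * q6     q8   q9 
   q7     q8  q10 
   q8     q8  q11 
   q9    q12  q13 
   q10   q12  q13 
   q11   q12  q14 
   q12   q12  q15 
   q13   q16   q0 
   q14   q16   q0 
   q15   q16  q17 
   q16   q16  q18 
   q17    q1   q2 
   q18    q1  q19 
   q19    q4   q5 
(> = start, * = accepting)

start=q0 accept=q6 q0-x->q1 q0-y->q2 q1-x->q1 q1-y->q3 q2-x->q4 q2-y->q5 q3-x->q4 q3-y->q6 q4-x->q4 q4-y->q7 q5-x->q8 q5-y->q9 q6-x->q8 q6-y->q9 q7-x->q8 q7-y->q10 q8-x->q8 q8-y->q11 q9-x->q12 q9-y->q13 q10-x->q12 q10-y->q13 q11-x->q12 q11-y->q14 q12-x->q12 q12-y->q15 q13-x->q16 q13-y->q0 q14-x->q16 q14-y->q0 q15-x->q16 q15-y->q17 q16-x->q16 q16-y->q18 q17-x->q1 q17-y->q2 q18-x->q1 q18-y->q19 q19-x->q4 q19-y->q5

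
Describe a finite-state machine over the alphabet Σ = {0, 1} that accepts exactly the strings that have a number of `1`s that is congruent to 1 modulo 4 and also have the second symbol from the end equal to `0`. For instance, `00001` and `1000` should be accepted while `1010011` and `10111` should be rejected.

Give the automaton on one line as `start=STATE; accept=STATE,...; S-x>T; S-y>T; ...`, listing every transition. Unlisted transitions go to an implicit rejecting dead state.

Build one automaton per condition and run them in lockstep. The first has 4 states tracking the count of `1`s modulo 4; the second has 7 states tracking the last 2 symbols read. A product state is a pair (one from each), accepting exactly when both do.
With 19 states:
       0  1 
>  A   B  C 
   B   D  E 
   C   F  G 
   D   D  E 
 * E   F  G 
   F   H  I 
   G   J  K 
 * H   H  I 
   I   J  K 
   J   L  M 
   K   N  O 
   L   L  M 
   M   N  O 
   N   P  Q 
   O   R  S 
   P   P  Q 
   Q   R  S 
   R   D  E 
   S   F  G 
(> = start, * = accepting)

start=A; accept=E,H; A-0>B; A-1>C; B-0>D; B-1>E; C-0>F; C-1>G; D-0>D; D-1>E; E-0>F; E-1>G; F-0>H; F-1>I; G-0>J; G-1>K; H-0>H; H-1>I; I-0>J; I-1>K; J-0>L; J-1>M; K-0>N; K-1>O; L-0>L; L-1>M; M-0>N; M-1>O; N-0>P; N-1>Q; O-0>R; O-1>S; P-0>P; P-1>Q; Q-0>R; Q-1>S; R-0>D; R-1>E; S-0>F; S-1>G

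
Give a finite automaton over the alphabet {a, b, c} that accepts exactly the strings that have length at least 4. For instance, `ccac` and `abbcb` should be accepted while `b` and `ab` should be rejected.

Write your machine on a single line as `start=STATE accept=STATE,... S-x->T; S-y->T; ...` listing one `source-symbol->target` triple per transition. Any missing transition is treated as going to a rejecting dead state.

Count input length up to 5: every symbol moves from S0 toward S5, which means 'more than 4' and absorbs. Accept from {S4, S5}.
With 6 states:
        a   b   c  
>  S0   S1  S1  S1 
   S1   S2  S2  S2 
   S2   S3  S3  S3 
   S3   S4  S4  S4 
 * S4   S5  S5  S5 
 * S5   S5  S5  S5 
(> = start, * = accepting)

start=S0; accept=S4,S5; S0-a->S1; S0-b->S1; S0-c->S1; S1-a->S2; S1-b->S2; S1-c->S2; S2-a->S3; S2-b->S3; S2-c->S3; S3-a->S4; S3-b->S4; S3-c->S4; S4-a->S5; S4-b->S5; S4-c->S5; S5-a->S5; S5-b->S5; S5-c->S5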